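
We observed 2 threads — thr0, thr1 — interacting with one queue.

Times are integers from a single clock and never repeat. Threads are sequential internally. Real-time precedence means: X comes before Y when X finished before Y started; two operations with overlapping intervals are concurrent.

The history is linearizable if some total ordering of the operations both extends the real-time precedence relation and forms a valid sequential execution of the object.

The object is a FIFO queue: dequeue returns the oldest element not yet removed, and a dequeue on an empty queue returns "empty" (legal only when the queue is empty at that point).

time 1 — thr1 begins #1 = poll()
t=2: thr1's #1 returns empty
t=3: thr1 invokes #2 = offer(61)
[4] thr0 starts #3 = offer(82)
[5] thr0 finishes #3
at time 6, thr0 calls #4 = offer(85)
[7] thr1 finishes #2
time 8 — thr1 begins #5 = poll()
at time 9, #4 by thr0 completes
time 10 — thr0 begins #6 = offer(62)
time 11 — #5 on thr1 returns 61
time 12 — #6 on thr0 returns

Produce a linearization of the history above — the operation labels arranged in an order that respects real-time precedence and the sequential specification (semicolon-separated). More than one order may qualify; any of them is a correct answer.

step 1: #1 poll() → empty — queue <>
step 2: #2 offer(61) — queue <61>
step 3: #3 offer(82) — queue <61,82>
step 4: #4 offer(85) — queue <61,82,85>
step 5: #5 poll() → 61 — queue <82,85>
step 6: #6 offer(62) — queue <82,85,62>

#1; #2; #3; #4; #5; #6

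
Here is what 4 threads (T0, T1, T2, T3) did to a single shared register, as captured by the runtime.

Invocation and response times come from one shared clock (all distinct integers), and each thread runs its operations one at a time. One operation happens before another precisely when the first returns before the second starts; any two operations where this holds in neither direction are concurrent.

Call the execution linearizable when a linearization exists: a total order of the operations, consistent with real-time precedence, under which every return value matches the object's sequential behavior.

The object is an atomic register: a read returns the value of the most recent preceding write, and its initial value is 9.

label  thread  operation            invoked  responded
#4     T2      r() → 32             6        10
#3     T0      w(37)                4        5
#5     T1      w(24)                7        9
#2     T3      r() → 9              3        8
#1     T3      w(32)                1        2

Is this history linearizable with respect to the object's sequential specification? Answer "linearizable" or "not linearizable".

not linearizable

prefix check: 1..7 passes, 1..8 fails once #2's time-8 response joins
the 3 completed operations admit 2 real-time orders; each fails the register replay
no completion choice of the 2 pending operations (#4, #5) rescues it — every subset was tried
take #1, #2, #3 (pending dropped): step 2 already fails, because #2 r() → 9 cannot occur there
take #1, #3, #2 (pending dropped): step 3 already fails, because #2 r() → 9 cannot occur there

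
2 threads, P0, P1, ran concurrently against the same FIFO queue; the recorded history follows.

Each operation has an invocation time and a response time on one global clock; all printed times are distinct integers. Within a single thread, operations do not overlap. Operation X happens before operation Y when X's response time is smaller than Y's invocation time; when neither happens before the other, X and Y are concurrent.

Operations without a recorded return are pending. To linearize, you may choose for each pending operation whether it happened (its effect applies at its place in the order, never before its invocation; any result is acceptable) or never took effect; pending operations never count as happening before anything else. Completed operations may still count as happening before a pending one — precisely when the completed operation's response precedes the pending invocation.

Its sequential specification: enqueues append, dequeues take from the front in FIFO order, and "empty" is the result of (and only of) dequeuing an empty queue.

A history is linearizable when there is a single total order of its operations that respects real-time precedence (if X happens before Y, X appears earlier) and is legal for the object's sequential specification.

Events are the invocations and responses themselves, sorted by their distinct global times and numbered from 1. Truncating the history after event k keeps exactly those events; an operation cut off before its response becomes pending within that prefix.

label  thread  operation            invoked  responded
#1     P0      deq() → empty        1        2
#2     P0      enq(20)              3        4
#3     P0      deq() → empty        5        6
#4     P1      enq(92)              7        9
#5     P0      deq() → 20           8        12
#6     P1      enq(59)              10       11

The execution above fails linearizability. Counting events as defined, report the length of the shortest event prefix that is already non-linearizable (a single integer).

events 1..5 are linearizable, e.g. via #1, #2:
step 1: #1 deq() → empty — queue <>
step 2: #2 enq(20) — queue <20>
event 6 — #3's response, time 6 — after it, nothing linearizes
one such order, #1, #2, #3, breaks at step 3 where #3 deq() → empty is illegal

6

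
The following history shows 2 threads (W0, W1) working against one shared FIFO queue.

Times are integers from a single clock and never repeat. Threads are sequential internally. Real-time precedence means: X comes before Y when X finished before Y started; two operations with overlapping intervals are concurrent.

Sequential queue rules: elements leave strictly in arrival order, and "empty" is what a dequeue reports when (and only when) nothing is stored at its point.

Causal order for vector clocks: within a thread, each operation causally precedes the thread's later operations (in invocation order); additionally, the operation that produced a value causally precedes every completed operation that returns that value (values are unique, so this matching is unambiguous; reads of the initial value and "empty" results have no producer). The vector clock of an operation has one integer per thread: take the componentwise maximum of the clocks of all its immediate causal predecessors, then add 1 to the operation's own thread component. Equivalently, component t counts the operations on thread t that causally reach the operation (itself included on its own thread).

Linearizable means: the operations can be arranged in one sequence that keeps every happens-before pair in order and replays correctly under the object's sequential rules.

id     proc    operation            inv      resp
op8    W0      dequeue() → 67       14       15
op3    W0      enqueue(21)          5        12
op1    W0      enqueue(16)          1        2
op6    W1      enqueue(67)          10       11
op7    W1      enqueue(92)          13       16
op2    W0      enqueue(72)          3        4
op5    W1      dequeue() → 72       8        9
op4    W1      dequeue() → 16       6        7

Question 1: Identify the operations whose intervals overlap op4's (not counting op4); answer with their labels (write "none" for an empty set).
overlap test against op4 [6,7]: concurrent iff the interval meets 6..7
op1 [1,2]: before
op2 [3,4]: before
op3 [5,12]: concurrent
op5 [8,9]: after
op6 [10,11]: after
op7 [13,16]: after
op8 [14,15]: after

op3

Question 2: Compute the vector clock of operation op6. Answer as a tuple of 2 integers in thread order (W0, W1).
op1 (invocation 1): nothing precedes it; W0's component alone gives (1, 0)
invoked at 6, op4 merges VC(op1)=(1, 0) and bumps W1's slot → (1, 1)
invoked at 3, op2 merges VC(op1)=(1, 0) and bumps W0's slot → (2, 0)
invoked at 5, op3 merges VC(op2)=(2, 0) and bumps W0's slot → (3, 0)
invoked at 8, op5 merges VC(op2)=(2, 0), VC(op4)=(1, 1) and bumps W1's slot → (2, 2)
invoked at 10, op6 merges VC(op5)=(2, 2) and bumps W1's slot → (2, 3)
invoked at 13, op7 merges VC(op6)=(2, 3) and bumps W1's slot → (2, 4)
invoked at 14, op8 merges VC(op3)=(3, 0), VC(op6)=(2, 3) and bumps W0's slot → (4, 3)
target: VC(op6) = (2, 3)

(2, 3)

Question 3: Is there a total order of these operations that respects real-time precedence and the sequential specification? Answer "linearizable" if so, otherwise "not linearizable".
a witness: op1, op2, op4, op5, op6, op3, op7, op8
step 1: op1 enqueue(16) — queue <16>
step 2: op2 enqueue(72) — queue <16,72>
step 3: op4 dequeue() → 16 — queue <72>
step 4: op5 dequeue() → 72 — queue <>
step 5: op6 enqueue(67) — queue <67>
step 6: op3 enqueue(21) — queue <67,21>
step 7: op7 enqueue(92) — queue <67,21,92>
step 8: op8 dequeue() → 67 — queue <21,92>

linearizable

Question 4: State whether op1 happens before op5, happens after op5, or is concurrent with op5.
op1 spans [1,2], op5 spans [8,9]
resp(op1)=2 < inv(op5)=8

before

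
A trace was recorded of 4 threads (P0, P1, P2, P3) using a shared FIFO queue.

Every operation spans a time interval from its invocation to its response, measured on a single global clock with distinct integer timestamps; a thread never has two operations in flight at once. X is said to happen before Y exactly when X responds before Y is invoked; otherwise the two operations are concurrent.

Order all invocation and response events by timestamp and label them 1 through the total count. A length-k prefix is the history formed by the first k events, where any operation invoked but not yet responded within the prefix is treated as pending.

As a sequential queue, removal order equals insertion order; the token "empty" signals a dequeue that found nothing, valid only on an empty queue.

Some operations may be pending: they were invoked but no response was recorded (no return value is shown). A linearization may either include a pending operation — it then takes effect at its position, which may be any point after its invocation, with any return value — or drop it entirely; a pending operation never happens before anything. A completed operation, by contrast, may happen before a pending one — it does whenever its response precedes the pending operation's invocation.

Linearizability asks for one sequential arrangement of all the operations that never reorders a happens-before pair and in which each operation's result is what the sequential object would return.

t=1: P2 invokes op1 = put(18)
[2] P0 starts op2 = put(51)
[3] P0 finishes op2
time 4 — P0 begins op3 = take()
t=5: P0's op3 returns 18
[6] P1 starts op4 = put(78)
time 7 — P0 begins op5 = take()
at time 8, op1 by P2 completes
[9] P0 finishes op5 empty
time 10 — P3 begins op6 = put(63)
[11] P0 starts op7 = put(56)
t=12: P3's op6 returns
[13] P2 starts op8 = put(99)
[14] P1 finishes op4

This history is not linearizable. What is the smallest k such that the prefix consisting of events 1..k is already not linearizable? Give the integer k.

9

events 1..8 are linearizable, e.g. via op1, op2, op3:
after step 1 (op1 put(18)): queue <18>
after step 2 (op2 put(51)): queue <18,51>
after step 3 (op3 take() → 18): queue <51>
with event 9 included (op5 responding at time 9), all real-time-consistent orders fail
no completion choice of the 1 pending operation (op4) rescues it — every subset was tried
sample order op1, op2, op3, op5 (pending dropped) stalls at step 4 — op5 take() → empty has no legal effect
sample order op2, op1, op3, op5 (pending dropped) stalls at step 3 — op3 take() → 18 has no legal effect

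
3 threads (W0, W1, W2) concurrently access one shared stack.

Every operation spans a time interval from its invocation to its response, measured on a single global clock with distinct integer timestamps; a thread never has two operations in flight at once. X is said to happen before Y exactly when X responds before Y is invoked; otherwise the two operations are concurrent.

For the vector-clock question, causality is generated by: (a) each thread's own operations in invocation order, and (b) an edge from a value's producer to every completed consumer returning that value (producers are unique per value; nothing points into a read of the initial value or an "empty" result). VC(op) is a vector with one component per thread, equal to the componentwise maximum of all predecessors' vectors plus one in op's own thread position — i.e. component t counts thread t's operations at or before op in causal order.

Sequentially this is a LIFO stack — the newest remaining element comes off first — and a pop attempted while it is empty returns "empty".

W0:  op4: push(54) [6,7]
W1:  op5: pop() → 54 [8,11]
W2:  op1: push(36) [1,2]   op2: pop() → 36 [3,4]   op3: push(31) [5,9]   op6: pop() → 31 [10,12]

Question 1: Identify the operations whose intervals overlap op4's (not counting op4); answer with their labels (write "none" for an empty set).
concurrent with op4 ([6,7]): every op whose interval crosses 6..7
op1 [1,2]: before
op2 [3,4]: before
op3 [5,9]: concurrent
op5 [8,11]: after
op6 [10,12]: after

op3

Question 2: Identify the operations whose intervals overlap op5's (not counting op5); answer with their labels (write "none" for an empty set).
op5 spans [8,11]: anything still running between times 8 and 11 counts as concurrent
op1 [1,2]: before
op2 [3,4]: before
op3 [5,9]: concurrent
op4 [6,7]: before
op6 [10,12]: concurrent

op3, op6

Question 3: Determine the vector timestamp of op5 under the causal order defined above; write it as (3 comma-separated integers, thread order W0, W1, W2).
op1, invoked 1, has no incoming edges; only W2's bump applies → (0, 0, 1)
op4, invoked 6, has no incoming edges; only W0's bump applies → (1, 0, 0)
invoked at 3, op2 merges VC(op1)=(0, 0, 1) and bumps W2's slot → (0, 0, 2)
invoked at 8, op5 merges VC(op4)=(1, 0, 0) and bumps W1's slot → (1, 1, 0)
invoked at 5, op3 merges VC(op2)=(0, 0, 2) and bumps W2's slot → (0, 0, 3)
invoked at 10, op6 merges VC(op3)=(0, 0, 3) and bumps W2's slot → (0, 0, 4)
target: VC(op5) = (1, 1, 0)

(1, 1, 0)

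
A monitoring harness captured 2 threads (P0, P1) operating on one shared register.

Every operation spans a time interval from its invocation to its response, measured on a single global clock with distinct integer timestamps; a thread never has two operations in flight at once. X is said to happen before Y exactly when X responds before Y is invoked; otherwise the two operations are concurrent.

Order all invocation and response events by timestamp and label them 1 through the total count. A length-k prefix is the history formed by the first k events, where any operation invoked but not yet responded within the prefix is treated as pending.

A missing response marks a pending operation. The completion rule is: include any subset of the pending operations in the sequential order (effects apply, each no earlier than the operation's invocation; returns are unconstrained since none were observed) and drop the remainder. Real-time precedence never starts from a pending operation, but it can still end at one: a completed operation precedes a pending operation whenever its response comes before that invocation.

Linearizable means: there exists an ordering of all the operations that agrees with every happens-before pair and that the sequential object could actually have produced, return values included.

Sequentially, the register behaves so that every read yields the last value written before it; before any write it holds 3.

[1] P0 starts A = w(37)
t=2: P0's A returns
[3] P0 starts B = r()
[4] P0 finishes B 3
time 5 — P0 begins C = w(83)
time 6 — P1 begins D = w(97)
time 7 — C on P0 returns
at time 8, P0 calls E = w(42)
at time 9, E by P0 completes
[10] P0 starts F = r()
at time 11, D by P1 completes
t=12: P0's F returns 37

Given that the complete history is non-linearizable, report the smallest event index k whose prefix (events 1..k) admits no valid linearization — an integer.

events 1..3 are still linearizable — one witness is A:
step 1: A w(37) — value 37
with event 4 included (B responding at time 4), all real-time-consistent orders fail
one such order, A, B, breaks at step 2 where B r() → 3 is illegal

4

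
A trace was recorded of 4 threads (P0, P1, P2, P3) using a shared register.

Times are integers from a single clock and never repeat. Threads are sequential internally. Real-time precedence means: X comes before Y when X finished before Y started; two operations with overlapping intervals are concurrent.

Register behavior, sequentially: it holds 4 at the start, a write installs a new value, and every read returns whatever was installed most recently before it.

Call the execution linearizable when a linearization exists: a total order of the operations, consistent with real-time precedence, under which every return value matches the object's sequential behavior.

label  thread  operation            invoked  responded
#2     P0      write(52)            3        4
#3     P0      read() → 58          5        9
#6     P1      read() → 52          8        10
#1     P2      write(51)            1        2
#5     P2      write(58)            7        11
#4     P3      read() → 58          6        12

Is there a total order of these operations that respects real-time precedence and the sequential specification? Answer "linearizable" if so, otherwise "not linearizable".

linearizable

witness order: #1, #2, #6, #5, #3, #4
1. #1 write(51), leaving value 51
2. #2 write(52), leaving value 52
3. #6 read() → 52, leaving value 52
4. #5 write(58), leaving value 58
5. #3 read() → 58, leaving value 58
6. #4 read() → 58, leaving value 58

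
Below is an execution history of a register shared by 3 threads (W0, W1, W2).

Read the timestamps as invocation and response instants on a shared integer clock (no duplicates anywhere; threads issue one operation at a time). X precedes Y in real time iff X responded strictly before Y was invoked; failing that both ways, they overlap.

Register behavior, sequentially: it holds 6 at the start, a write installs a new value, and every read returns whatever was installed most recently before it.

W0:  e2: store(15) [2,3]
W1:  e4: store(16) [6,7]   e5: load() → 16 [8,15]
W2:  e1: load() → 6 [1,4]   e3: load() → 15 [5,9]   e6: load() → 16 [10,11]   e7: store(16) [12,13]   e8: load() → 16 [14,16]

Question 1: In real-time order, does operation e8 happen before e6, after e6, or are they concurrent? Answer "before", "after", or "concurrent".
e8 spans [14,16], e6 spans [10,11]
resp(e6)=11 < inv(e8)=14

after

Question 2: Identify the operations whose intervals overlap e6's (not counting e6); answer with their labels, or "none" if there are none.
e6 runs from 10 to 11; window-overlapping ops are concurrent
e1 [1,4]: before
e2 [2,3]: before
e3 [5,9]: before
e4 [6,7]: before
e5 [8,15]: concurrent
e7 [12,13]: after
e8 [14,16]: after

e5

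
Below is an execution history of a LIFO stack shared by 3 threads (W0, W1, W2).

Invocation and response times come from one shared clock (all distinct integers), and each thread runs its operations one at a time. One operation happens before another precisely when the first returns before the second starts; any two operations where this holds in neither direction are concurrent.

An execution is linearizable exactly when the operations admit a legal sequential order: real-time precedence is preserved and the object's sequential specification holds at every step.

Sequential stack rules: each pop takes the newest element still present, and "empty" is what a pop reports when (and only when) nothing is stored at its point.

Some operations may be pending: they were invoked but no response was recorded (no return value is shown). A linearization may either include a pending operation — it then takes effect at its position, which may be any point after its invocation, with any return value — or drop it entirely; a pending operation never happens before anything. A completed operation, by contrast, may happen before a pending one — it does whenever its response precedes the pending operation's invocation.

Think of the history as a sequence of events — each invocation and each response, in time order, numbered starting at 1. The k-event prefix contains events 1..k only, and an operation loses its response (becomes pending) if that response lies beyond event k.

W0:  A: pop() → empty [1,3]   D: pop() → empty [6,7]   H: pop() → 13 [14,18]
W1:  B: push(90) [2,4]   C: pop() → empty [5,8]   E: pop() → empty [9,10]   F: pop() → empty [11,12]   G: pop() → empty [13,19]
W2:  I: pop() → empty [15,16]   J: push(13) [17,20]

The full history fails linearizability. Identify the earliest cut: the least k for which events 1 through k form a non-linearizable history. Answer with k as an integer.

events 1..7 are linearizable; a witness order is A, B, C, D:
after step 1 (A pop() → empty): stack <>
after step 2 (B push(90)): stack <90>
after step 3 (C pop() (pending, included)): stack <>
after step 4 (D pop() → empty): stack <>
include event 8 — C responding at 8 — and every candidate order breaks
for example A, B, C, D fails at step 3: C pop() → empty is not legal there
for example A, B, D, C fails at step 3: D pop() → empty is not legal there

8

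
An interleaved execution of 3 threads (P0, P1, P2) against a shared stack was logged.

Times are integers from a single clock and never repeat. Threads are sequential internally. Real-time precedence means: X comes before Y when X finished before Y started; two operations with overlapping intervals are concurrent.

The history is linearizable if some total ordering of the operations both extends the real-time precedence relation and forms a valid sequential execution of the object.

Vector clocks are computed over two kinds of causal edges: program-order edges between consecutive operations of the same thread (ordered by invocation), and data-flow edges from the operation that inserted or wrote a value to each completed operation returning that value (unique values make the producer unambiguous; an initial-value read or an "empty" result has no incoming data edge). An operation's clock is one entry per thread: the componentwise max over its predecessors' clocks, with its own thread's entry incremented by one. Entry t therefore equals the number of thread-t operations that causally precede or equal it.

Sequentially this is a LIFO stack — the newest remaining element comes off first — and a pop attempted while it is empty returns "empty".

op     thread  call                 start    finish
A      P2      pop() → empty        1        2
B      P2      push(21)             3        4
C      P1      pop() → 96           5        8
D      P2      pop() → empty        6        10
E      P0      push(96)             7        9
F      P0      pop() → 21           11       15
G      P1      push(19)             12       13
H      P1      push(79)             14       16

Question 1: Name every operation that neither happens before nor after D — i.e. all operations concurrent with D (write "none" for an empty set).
C, E

D spans [6,10]; an op avoiding the whole window 6..10 is ordered, any other is concurrent
A [1,2]: before
B [3,4]: before
C [5,8]: concurrent
E [7,9]: concurrent
F [11,15]: after
G [12,13]: after
H [14,16]: after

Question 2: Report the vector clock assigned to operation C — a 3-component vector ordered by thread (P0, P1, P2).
(1, 1, 0)

root op A, invoked 1: fresh clock plus P2's own tick → (0, 0, 1)
root op E, invoked 7: fresh clock plus P0's own tick → (1, 0, 0)
VC(B, invoked at 3): max of VC(A)=(0, 0, 1), then +1 on thread P2 → (0, 0, 2)
VC(C, invoked at 5): max of VC(E)=(1, 0, 0), then +1 on thread P1 → (1, 1, 0)
VC(D, invoked at 6): max of VC(B)=(0, 0, 2), then +1 on thread P2 → (0, 0, 3)
VC(G, invoked at 12): max of VC(C)=(1, 1, 0), then +1 on thread P1 → (1, 2, 0)
VC(H, invoked at 14): max of VC(G)=(1, 2, 0), then +1 on thread P1 → (1, 3, 0)
VC(F, invoked at 11): max of VC(B)=(0, 0, 2), VC(E)=(1, 0, 0), then +1 on thread P0 → (2, 0, 2)
target: VC(C) = (1, 1, 0)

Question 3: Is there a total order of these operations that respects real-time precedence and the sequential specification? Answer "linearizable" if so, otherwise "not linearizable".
not linearizable

events 1..9 are fine; event 10 — the response of D at time 10 — makes the prefix non-linearizable
the 5 completed operations admit 6 real-time orders; each fails the stack replay
take A, B, C, D, E: step 3 already fails, because C pop() → 96 cannot occur there
take A, B, C, E, D: step 3 already fails, because C pop() → 96 cannot occur there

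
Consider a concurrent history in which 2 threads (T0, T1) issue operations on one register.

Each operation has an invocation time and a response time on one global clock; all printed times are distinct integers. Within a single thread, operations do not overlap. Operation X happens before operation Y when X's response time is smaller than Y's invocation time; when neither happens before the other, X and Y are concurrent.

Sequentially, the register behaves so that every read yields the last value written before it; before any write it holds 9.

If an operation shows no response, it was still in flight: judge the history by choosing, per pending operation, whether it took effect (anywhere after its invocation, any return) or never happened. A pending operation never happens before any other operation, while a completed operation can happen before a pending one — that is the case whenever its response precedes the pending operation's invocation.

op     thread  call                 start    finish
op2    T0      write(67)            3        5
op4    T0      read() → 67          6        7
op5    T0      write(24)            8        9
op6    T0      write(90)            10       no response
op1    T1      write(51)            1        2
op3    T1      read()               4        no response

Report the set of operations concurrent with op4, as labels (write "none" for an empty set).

op4 spans [6,7]: anything still running between times 6 and 7 counts as concurrent
op1 [1,2]: before
op2 [3,5]: before
op3 [4,…): concurrent
op5 [8,9]: after
op6 [10,…): after

op3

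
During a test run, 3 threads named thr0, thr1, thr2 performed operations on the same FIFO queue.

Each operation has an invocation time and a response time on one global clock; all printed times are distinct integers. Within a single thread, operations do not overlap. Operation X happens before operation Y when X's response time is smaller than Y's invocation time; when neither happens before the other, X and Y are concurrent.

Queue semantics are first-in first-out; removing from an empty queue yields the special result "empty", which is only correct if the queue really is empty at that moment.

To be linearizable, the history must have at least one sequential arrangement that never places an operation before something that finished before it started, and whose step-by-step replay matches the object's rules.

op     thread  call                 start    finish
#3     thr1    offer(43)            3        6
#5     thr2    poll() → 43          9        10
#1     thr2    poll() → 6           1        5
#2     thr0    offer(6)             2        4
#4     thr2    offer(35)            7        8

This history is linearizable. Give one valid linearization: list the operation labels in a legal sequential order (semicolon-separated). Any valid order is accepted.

after step 1 (#2 offer(6)): queue <6>
after step 2 (#1 poll() → 6): queue <>
after step 3 (#3 offer(43)): queue <43>
after step 4 (#4 offer(35)): queue <43,35>
after step 5 (#5 poll() → 43): queue <35>

#2; #1; #3; #4; #5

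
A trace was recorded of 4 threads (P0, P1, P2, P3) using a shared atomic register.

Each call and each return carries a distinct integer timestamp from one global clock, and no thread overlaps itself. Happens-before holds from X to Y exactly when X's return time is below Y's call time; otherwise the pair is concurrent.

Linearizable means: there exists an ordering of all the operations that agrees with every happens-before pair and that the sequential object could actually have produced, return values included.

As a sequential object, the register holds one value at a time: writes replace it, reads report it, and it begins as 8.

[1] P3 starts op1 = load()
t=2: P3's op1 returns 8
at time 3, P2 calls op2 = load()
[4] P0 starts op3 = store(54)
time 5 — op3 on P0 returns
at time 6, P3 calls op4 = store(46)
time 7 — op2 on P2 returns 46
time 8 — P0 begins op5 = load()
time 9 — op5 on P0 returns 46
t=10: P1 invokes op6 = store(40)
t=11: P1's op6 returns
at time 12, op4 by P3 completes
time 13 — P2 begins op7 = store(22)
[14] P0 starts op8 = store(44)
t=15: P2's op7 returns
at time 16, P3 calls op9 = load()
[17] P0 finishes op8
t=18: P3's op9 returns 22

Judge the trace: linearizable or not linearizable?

witness order: op1, op3, op4, op2, op5, op6, op7, op9, op8
1. op1 load() → 8, leaving value 8
2. op3 store(54), leaving value 54
3. op4 store(46), leaving value 46
4. op2 load() → 46, leaving value 46
5. op5 load() → 46, leaving value 46
6. op6 store(40), leaving value 40
7. op7 store(22), leaving value 22
8. op9 load() → 22, leaving value 22
9. op8 store(44), leaving value 44

linearizable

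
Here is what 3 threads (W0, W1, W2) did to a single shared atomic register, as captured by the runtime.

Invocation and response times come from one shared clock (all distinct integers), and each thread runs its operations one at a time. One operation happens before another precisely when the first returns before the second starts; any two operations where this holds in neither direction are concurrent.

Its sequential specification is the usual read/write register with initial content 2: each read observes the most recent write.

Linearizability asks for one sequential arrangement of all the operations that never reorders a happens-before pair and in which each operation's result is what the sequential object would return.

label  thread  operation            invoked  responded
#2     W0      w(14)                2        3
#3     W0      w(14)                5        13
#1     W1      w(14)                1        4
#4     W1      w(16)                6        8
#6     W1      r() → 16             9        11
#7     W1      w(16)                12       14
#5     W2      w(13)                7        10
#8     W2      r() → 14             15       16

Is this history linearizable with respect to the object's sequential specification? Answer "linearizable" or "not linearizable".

linearizable

one valid linearization: #1, #2, #4, #6, #5, #7, #3, #8
after step 1 (#1 w(14)): value 14
after step 2 (#2 w(14)): value 14
after step 3 (#4 w(16)): value 16
after step 4 (#6 r() → 16): value 16
after step 5 (#5 w(13)): value 13
after step 6 (#7 w(16)): value 16
after step 7 (#3 w(14)): value 14
after step 8 (#8 r() → 14): value 14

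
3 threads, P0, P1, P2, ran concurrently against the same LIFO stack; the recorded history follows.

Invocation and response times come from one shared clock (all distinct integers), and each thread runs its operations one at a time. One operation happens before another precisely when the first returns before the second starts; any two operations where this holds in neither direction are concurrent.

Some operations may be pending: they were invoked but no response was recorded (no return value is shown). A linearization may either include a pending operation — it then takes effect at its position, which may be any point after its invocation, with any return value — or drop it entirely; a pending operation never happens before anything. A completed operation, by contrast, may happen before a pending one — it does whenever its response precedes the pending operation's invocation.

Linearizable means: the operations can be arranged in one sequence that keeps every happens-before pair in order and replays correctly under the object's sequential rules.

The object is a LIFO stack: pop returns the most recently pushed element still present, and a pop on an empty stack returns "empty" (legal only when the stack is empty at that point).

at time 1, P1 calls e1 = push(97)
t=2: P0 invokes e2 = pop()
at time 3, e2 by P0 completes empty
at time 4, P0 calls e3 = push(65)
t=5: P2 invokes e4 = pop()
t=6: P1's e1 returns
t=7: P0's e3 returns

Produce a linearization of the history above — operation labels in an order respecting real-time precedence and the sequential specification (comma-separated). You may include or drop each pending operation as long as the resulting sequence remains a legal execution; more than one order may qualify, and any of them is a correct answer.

e2, e1, e3

1. e2 pop() → empty, leaving stack <>
2. e1 push(97), leaving stack <97>
3. e3 push(65), leaving stack <97,65>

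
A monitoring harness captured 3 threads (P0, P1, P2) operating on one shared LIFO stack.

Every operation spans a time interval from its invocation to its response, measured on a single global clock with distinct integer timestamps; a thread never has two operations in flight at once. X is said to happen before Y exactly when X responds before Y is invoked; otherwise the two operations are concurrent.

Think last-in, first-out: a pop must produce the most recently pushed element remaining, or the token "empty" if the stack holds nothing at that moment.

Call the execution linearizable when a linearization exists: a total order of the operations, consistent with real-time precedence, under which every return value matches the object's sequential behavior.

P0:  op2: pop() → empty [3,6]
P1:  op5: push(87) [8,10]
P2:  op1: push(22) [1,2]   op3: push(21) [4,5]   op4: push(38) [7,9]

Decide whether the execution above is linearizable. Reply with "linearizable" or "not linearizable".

already the first 6 events (up to op2's response at time 6) admit no linearization; the first 5 still do
every one of the 2 real-time-consistent orders over 3 completed LIFO stack ops fails the sequential spec
sample order op1, op2, op3 stalls at step 2 — op2 pop() → empty has no legal effect
sample order op1, op3, op2 stalls at step 3 — op2 pop() → empty has no legal effect

not linearizable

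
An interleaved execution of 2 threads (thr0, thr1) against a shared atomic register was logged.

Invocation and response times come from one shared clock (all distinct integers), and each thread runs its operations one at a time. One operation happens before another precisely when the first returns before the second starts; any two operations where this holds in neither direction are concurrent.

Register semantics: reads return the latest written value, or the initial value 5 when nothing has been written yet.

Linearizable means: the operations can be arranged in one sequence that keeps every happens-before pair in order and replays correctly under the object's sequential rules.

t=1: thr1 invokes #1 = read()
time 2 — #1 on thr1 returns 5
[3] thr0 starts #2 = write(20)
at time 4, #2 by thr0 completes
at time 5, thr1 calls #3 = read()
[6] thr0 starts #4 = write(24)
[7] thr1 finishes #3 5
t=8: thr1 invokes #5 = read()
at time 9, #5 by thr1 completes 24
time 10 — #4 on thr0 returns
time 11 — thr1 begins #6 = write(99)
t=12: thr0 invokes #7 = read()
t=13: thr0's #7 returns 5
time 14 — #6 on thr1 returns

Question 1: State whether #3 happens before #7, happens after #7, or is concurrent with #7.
before

#3 spans [5,7], #7 spans [12,13]
resp(#3)=7 < inv(#7)=12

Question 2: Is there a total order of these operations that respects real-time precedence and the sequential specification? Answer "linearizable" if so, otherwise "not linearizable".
not linearizable

through event 6 a valid linearization exists; event 7 (#3 responding at time 7) ends that
the completed operations (3 total) allow one real-time order; the atomic register replay rejects it
completion choices over the 1 pending operation (#4) were checked; none helps
take #1, #2, #3 (pending dropped): step 3 already fails, because #3 read() → 5 cannot occur there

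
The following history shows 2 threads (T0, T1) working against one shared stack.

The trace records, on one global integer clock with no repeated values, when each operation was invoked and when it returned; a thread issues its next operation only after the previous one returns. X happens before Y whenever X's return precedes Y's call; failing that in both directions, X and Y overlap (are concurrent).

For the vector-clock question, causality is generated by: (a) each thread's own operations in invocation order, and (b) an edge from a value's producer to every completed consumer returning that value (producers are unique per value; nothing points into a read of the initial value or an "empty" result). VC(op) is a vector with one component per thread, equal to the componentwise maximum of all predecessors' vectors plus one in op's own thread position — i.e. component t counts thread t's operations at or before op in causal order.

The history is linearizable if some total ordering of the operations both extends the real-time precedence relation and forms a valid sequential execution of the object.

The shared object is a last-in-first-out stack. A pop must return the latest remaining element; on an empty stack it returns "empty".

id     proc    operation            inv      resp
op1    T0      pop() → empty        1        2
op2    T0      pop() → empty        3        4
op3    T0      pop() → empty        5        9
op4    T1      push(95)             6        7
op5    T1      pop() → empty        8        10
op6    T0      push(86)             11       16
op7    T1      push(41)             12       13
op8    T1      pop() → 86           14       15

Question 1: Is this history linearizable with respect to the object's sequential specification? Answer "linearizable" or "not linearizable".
not linearizable

through event 9 a valid linearization exists; event 10 (op5 responding at time 10) ends that
no legal order exists: 3 real-time-consistent candidates over 5 completed stack operations, all rejected
for example op1, op2, op3, op4, op5 fails at step 5: op5 pop() → empty is not legal there
for example op1, op2, op4, op3, op5 fails at step 4: op3 pop() → empty is not legal there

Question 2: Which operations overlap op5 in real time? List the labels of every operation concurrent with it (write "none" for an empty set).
Answer: op3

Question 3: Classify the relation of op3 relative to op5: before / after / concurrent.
Answer: concurrent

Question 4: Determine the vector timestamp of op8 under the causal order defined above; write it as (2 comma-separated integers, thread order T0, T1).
Answer: (4, 4)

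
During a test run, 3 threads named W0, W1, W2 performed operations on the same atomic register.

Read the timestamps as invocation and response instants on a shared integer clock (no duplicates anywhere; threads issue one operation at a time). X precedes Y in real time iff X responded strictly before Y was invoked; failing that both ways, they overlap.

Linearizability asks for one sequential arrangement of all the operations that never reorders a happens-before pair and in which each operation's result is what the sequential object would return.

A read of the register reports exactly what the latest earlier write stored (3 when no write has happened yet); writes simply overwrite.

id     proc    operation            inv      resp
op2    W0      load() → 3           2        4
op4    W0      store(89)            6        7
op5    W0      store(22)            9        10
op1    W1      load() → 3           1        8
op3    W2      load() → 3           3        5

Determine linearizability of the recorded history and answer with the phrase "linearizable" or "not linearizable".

linearizable

witness order: op1, op2, op3, op4, op5
step 1: op1 load() → 3 — value 3
step 2: op2 load() → 3 — value 3
step 3: op3 load() → 3 — value 3
step 4: op4 store(89) — value 89
step 5: op5 store(22) — value 22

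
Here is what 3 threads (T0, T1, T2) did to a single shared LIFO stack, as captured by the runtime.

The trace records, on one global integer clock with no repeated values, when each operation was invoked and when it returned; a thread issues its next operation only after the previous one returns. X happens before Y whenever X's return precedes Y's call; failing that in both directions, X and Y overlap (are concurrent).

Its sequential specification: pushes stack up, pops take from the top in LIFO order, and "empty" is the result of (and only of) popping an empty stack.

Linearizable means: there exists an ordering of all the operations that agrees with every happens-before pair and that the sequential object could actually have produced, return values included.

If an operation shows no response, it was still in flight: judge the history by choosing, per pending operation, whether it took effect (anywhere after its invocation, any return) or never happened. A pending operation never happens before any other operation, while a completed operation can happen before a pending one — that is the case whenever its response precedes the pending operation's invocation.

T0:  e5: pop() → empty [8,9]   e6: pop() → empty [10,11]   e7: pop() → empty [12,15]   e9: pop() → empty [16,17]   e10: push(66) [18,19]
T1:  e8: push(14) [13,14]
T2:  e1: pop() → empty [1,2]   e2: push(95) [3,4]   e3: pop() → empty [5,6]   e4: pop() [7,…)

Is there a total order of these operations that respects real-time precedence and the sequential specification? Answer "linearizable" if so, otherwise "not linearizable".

events 1..5 are fine; event 6 — the response of e3 at time 6 — makes the prefix non-linearizable
a single order respects real time; the 3 completed LIFO stack operations fail replay along it
e.g. e1, e2, e3: illegal at step 3, since e3 pop() → empty cannot apply there

not linearizable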